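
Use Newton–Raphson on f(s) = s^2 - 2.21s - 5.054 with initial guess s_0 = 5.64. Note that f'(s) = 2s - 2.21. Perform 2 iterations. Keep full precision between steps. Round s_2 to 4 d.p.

Newton update: s ← s − f(s)/f'(s).
s_0 = 5.640000: f = 14.291200, f' = 9.070000 → s_1 = 5.640000 - (14.291200)/(9.070000) = 4.064344
s_1 = 4.064344: f = 2.482692, f' = 5.918688 → s_2 = 4.064344 - (2.482692)/(5.918688) = 3.644877

3.6449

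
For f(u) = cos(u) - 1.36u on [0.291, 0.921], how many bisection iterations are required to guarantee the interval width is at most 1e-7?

Initial width b − a = 0.921 − 0.291 = 0.630000.
After n steps the width is (b−a)/2^n; need (b−a)/2^n ≤ 1e-7.
So n ≥ log₂(0.630000/1e-7) = log₂(6300000.0000) ≈ 22.5869.
Hence n = 23.

23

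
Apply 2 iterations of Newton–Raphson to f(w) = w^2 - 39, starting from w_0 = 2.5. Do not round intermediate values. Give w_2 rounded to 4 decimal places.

6.6797

Newton update: w ← w − f(w)/f'(w).
f'(w) = 2w
w_0 = 2.500000: f = -32.750000, f' = 5.000000 → w_1 = 2.500000 - (-32.750000)/(5.000000) = 9.050000
w_1 = 9.050000: f = 42.902500, f' = 18.100000 → w_2 = 9.050000 - (42.902500)/(18.100000) = 6.679696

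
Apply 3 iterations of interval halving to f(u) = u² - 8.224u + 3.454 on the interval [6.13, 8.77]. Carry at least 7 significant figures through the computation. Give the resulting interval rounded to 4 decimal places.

f(6.130000) = -9.382220, f(8.770000) = 8.242420 (opposite signs)
step 1: m = 7.450000, f(m) = -2.312300 < 0 → root in [7.450000, 8.770000]
step 2: m = 8.110000, f(m) = 2.529460 > 0 → root in [7.450000, 8.110000]
step 3: m = 7.780000, f(m) = -0.000320 < 0 → root in [7.780000, 8.110000]

[7.7800, 8.1100]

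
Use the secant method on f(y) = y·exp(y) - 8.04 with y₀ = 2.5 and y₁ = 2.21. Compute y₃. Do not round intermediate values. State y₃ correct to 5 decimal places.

1.69616

Secant update: y_(k+1) = y_k − f(y_k)·(y_k − y_(k-1))/(f(y_k) − f(y_(k-1))).
f(y_0) = 22.416235, f(y_1) = 12.105733
y_2 = 2.210000 - (12.105733)·(2.210000 - 2.500000)/(12.105733 - (22.416235)) = 1.869506; f(y_2) = 4.083921
y_3 = 1.869506 - (4.083921)·(1.869506 - 2.210000)/(4.083921 - (12.105733)) = 1.696160; f(y_3) = 1.209106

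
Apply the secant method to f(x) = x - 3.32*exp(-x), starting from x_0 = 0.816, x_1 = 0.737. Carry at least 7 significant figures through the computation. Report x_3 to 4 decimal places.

Secant update: x_(k+1) = x_k − f(x_k)·(x_k − x_(k-1))/(f(x_k) − f(x_(k-1))).
f(x_0) = -0.652094, f(x_1) = -0.851777
x_2 = 0.737000 - (-0.851777)·(0.737000 - 0.816000)/(-0.851777 - (-0.652094)) = 1.073985; f(x_2) = -0.060274
x_3 = 1.073985 - (-0.060274)·(1.073985 - 0.737000)/(-0.060274 - (-0.851777)) = 1.099647; f(x_3) = -0.005875

1.0996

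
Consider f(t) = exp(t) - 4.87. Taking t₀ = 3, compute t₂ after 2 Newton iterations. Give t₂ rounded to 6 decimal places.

1.759641

Newton update: t ← t − f(t)/f'(t).
f'(t) = exp(t)
t_0 = 3.000000: f = 15.215537, f' = 20.085537 → t_1 = 3.000000 - (15.215537)/(20.085537) = 2.242463
t_1 = 2.242463: f = 4.546496, f' = 9.416496 → t_2 = 2.242463 - (4.546496)/(9.416496) = 1.759641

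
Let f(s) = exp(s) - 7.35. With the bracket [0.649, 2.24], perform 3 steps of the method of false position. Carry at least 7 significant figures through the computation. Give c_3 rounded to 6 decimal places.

1.991995

False-position update: c = (a·f(b) − b·f(a))/(f(b) − f(a)); replace the endpoint whose sign matches f(c).
f(0.649000) = -5.436374, f(2.240000) = 2.043331
step 1: c = 1.805365, f(c) = -1.267808 < 0 → new bracket [1.805365, 2.240000]
step 2: c = 1.971783, f(c) = -0.166525 < 0 → new bracket [1.971783, 2.240000]
step 3: c = 1.991995, f(c) = -0.019858 < 0 → new bracket [1.991995, 2.240000]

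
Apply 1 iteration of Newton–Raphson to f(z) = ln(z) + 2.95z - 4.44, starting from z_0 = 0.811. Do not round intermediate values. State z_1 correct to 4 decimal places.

1.3506

f'(z) = 1/z + 2.95
z_0 = 0.811000: f = -2.257037, f' = 4.183046 → z_1 = 0.811000 - (-2.257037)/(4.183046) = 1.350568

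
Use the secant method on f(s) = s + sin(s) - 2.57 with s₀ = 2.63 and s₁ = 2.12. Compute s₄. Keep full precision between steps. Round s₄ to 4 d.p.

f(s_0) = 0.549567, f(s_1) = 0.402940
s_2 = 2.120000 - (0.402940)·(2.120000 - 2.630000)/(0.402940 - (0.549567)) = 0.718479; f(s_2) = -1.193281
s_3 = 0.718479 - (-1.193281)·(0.718479 - 2.120000)/(-1.193281 - (0.402940)) = 1.766208; f(s_3) = 0.177176
s_4 = 1.766208 - (0.177176)·(1.766208 - 0.718479)/(0.177176 - (-1.193281)) = 1.630755; f(s_4) = 0.058958

1.6308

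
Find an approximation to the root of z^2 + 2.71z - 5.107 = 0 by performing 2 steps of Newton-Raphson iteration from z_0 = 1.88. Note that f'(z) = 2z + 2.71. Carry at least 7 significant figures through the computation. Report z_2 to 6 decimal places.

1.280538

z_0 = 1.880000: f = 3.522200, f' = 6.470000 → z_1 = 1.880000 - (3.522200)/(6.470000) = 1.335611
z_1 = 1.335611: f = 0.296360, f' = 5.381221 → z_2 = 1.335611 - (0.296360)/(5.381221) = 1.280538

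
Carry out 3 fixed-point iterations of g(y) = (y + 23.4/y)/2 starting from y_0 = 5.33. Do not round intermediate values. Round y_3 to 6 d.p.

4.837355

y_1 = g(5.330000) = 4.860122
y_2 = g(4.860122) = 4.837408
y_3 = g(4.837408) = 4.837355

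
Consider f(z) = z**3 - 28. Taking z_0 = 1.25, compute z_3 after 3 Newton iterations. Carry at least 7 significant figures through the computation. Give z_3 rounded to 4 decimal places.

f'(z) = 3z**2
z_0 = 1.250000: f = -26.046875, f' = 4.687500 → z_1 = 1.250000 - (-26.046875)/(4.687500) = 6.806667
z_1 = 6.806667: f = 287.357707, f' = 138.992133 → z_2 = 6.806667 - (287.357707)/(138.992133) = 4.739228
z_2 = 4.739228: f = 78.444399, f' = 67.380847 → z_3 = 4.739228 - (78.444399)/(67.380847) = 3.575034

3.5750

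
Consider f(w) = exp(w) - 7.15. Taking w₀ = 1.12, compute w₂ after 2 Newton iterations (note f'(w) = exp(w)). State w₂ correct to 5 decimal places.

2.06811

w_0 = 1.120000: f = -4.085146, f' = 3.064854 → w_1 = 1.120000 - (-4.085146)/(3.064854) = 2.452901
w_1 = 2.452901: f = 4.472008, f' = 11.622008 → w_2 = 2.452901 - (4.472008)/(11.622008) = 2.068113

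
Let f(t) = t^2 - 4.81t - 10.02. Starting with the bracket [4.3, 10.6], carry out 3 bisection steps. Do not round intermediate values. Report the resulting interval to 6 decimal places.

[5.875000, 6.662500]

f(4.300000) = -12.213000, f(10.600000) = 51.354000 (opposite signs)
step 1: m = 7.450000, f(m) = 9.648000 > 0 → root in [4.300000, 7.450000]
step 2: m = 5.875000, f(m) = -3.763125 < 0 → root in [5.875000, 7.450000]
step 3: m = 6.662500, f(m) = 2.322281 > 0 → root in [5.875000, 6.662500]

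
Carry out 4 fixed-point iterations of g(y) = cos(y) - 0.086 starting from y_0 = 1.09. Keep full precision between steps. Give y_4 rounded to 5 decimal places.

0.75128

y_1 = g(1.090000) = 0.376485
y_2 = g(0.376485) = 0.843963
y_3 = g(0.843963) = 0.578507
y_4 = g(0.578507) = 0.751280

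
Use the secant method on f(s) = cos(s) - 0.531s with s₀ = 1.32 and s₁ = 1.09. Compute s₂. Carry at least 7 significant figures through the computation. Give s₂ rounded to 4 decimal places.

1.0105

f(s_0) = -0.452745, f(s_1) = -0.116305
s_2 = 1.090000 - (-0.116305)·(1.090000 - 1.320000)/(-0.116305 - (-0.452745)) = 1.010491; f(s_2) = -0.005126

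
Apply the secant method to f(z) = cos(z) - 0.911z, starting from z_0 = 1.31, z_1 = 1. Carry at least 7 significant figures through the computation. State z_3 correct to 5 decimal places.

f(z_0) = -0.935560, f(z_1) = -0.370698
z_2 = 1.000000 - (-0.370698)·(1.000000 - 1.310000)/(-0.370698 - (-0.935560)) = 0.796559; f(z_2) = -0.026494
z_3 = 0.796559 - (-0.026494)·(0.796559 - 1.000000)/(-0.026494 - (-0.370698)) = 0.780900; f(z_3) = -0.001119

0.78090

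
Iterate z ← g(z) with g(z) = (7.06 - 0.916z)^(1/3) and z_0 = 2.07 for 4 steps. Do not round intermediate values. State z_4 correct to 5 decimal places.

z_1 = g(2.070000) = 1.728458
z_2 = g(1.728458) = 1.762682
z_3 = g(1.762682) = 1.759312
z_4 = g(1.759312) = 1.759644

1.75964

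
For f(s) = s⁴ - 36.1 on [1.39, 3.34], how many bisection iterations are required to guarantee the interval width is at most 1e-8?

28

Initial width b − a = 3.34 − 1.39 = 1.950000.
After n steps the width is (b−a)/2^n; need (b−a)/2^n ≤ 1e-8.
So n ≥ log₂(1.950000/1e-8) = log₂(195000000.0000) ≈ 27.5389.
Hence n = 28.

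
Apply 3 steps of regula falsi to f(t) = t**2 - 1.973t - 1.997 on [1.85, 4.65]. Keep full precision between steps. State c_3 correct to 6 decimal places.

2.657218

False-position update: c = (a·f(b) − b·f(a))/(f(b) − f(a)); replace the endpoint whose sign matches f(c).
f(1.850000) = -2.224550, f(4.650000) = 10.451050
step 1: c = 2.341396, f(c) = -1.134439 < 0 → new bracket [2.341396, 4.650000]
step 2: c = 2.567452, f(c) = -0.470773 < 0 → new bracket [2.567452, 4.650000]
step 3: c = 2.657218, f(c) = -0.178884 < 0 → new bracket [2.657218, 4.650000]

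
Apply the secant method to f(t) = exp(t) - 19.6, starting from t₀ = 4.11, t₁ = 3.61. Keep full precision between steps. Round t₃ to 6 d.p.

f(t_0) = 41.346718, f(t_1) = 17.366053
t_2 = 3.610000 - (17.366053)·(3.610000 - 4.110000)/(17.366053 - (41.346718)) = 3.247916; f(t_2) = 6.136637
t_3 = 3.247916 - (6.136637)·(3.247916 - 3.610000)/(6.136637 - (17.366053)) = 3.050044; f(t_3) = 1.516275

3.050044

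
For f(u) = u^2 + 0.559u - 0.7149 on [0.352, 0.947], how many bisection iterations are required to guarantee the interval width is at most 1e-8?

Initial width b − a = 0.947 − 0.352 = 0.595000.
After n steps the width is (b−a)/2^n; need (b−a)/2^n ≤ 1e-8.
So n ≥ log₂(0.595000/1e-8) = log₂(59500000.0000) ≈ 25.8264.
Hence n = 26.

26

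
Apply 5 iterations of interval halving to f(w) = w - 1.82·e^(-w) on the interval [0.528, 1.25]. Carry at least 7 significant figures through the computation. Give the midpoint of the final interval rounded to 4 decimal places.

0.8100

f(0.528000) = -0.545406, f(1.250000) = 0.728561 (opposite signs)
step 1: m = 0.889000, f(m) = 0.140859 > 0 → root in [0.528000, 0.889000]
step 2: m = 0.708500, f(m) = -0.187636 < 0 → root in [0.708500, 0.889000]
step 3: m = 0.798750, f(m) = -0.020052 < 0 → root in [0.798750, 0.889000]
step 4: m = 0.843875, f(m) = 0.061201 > 0 → root in [0.798750, 0.843875]
step 5: m = 0.821313, f(m) = 0.020778 > 0 → root in [0.798750, 0.821313]
Midpoint of [0.798750, 0.821313] = 0.810031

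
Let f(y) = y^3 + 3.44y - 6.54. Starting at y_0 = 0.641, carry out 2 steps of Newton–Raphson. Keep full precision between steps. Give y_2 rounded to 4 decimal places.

Newton update: y ← y − f(y)/f'(y).
f'(y) = 3y^2 + 3.44
y_0 = 0.641000: f = -4.071585, f' = 4.672643 → y_1 = 0.641000 - (-4.071585)/(4.672643) = 1.512367
y_1 = 1.512367: f = 2.121706, f' = 10.301759 → y_2 = 1.512367 - (2.121706)/(10.301759) = 1.306411

1.3064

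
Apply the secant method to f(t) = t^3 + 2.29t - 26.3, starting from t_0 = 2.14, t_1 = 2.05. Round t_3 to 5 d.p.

2.67539

f(t_0) = -11.599056, f(t_1) = -12.990375
t_2 = 2.050000 - (-12.990375)·(2.050000 - 2.140000)/(-12.990375 - (-11.599056)) = 2.890306; f(t_2) = 4.464039
t_3 = 2.890306 - (4.464039)·(2.890306 - 2.050000)/(4.464039 - (-12.990375)) = 2.675394; f(t_3) = -1.023585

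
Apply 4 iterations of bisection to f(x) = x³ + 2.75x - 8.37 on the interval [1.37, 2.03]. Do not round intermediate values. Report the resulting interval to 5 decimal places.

f(1.370000) = -2.031147, f(2.030000) = 5.577927 (opposite signs)
step 1: m = 1.700000, f(m) = 1.218000 > 0 → root in [1.370000, 1.700000]
step 2: m = 1.535000, f(m) = -0.531945 < 0 → root in [1.535000, 1.700000]
step 3: m = 1.617500, f(m) = 0.310000 > 0 → root in [1.535000, 1.617500]
step 4: m = 1.576250, f(m) = -0.119018 < 0 → root in [1.576250, 1.617500]

[1.57625, 1.61750]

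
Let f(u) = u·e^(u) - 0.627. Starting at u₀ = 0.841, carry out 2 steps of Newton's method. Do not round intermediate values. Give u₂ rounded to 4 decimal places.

f'(u) = (u + 1)·e^(u)
u_0 = 0.841000: f = 1.323014, f' = 4.268698 → u_1 = 0.841000 - (1.323014)/(4.268698) = 0.531066
u_1 = 0.531066: f = 0.276208, f' = 2.603953 → u_2 = 0.531066 - (0.276208)/(2.603953) = 0.424994

0.4250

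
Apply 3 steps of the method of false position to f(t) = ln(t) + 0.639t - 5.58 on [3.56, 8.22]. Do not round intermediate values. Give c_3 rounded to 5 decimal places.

5.94357

f(3.560000) = -2.035399, f(8.220000) = 1.779150
step 1: c = 6.046522, f(c) = 0.083211 > 0 → new bracket [3.560000, 6.046522]
step 2: c = 5.948861, f(c) = 0.004522 > 0 → new bracket [3.560000, 5.948861]
step 3: c = 5.943566, f(c) = 0.000248 > 0 → new bracket [3.560000, 5.943566]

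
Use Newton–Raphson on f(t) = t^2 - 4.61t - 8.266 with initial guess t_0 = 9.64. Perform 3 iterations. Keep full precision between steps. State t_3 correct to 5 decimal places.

5.99104

Newton update: t ← t − f(t)/f'(t).
f'(t) = 2t - 4.61
t_0 = 9.640000: f = 40.223200, f' = 14.670000 → t_1 = 9.640000 - (40.223200)/(14.670000) = 6.898132
t_1 = 6.898132: f = 7.517839, f' = 9.186264 → t_2 = 6.898132 - (7.517839)/(9.186264) = 6.079754
t_2 = 6.079754: f = 0.669743, f' = 7.549508 → t_3 = 6.079754 - (0.669743)/(7.549508) = 5.991041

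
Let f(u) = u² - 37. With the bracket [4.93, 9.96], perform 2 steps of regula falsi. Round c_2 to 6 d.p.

6.008834

f(4.930000) = -12.695100, f(9.960000) = 62.201600
step 1: c = 5.782592, f(c) = -3.561626 < 0 → new bracket [5.782592, 9.960000]
step 2: c = 6.008834, f(c) = -0.893917 < 0 → new bracket [6.008834, 9.960000]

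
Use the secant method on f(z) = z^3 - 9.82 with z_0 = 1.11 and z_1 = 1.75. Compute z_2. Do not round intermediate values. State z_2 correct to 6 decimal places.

Secant update: z_(k+1) = z_k − f(z_k)·(z_k − z_(k-1))/(f(z_k) − f(z_(k-1))).
f(z_0) = -8.452369, f(z_1) = -4.460625
z_2 = 1.750000 - (-4.460625)·(1.750000 - 1.110000)/(-4.460625 - (-8.452369)) = 2.465176; f(z_2) = 5.161105

2.465176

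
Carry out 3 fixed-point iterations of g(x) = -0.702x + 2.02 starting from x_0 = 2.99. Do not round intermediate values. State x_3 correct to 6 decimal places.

0.563038

x_1 = g(2.990000) = -0.078980
x_2 = g(-0.078980) = 2.075444
x_3 = g(2.075444) = 0.563038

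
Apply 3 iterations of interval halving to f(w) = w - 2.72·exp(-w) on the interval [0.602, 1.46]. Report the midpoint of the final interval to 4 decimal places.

f(0.602000) = -0.887785, f(1.460000) = 0.828317 (opposite signs)
step 1: m = 1.031000, f(m) = 0.060912 > 0 → root in [0.602000, 1.031000]
step 2: m = 0.816500, f(m) = -0.385674 < 0 → root in [0.816500, 1.031000]
step 3: m = 0.923750, f(m) = -0.156165 < 0 → root in [0.923750, 1.031000]
Midpoint of [0.923750, 1.031000] = 0.977375

0.9774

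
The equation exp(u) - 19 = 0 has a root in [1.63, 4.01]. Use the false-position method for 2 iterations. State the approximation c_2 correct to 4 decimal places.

2.6371

f(1.630000) = -13.896125, f(4.010000) = 36.146871
step 1: c = 2.290887, f(c) = -9.116297 < 0 → new bracket [2.290887, 4.010000]
step 2: c = 2.637128, f(c) = -5.026988 < 0 → new bracket [2.637128, 4.010000]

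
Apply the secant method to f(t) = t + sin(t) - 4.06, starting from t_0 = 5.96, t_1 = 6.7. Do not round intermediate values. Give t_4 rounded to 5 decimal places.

5.01651

f(t_0) = 1.582411, f(t_1) = 3.044850
t_2 = 6.700000 - (3.044850)·(6.700000 - 5.960000)/(3.044850 - (1.582411)) = 5.159293; f(t_2) = 0.197504
t_3 = 5.159293 - (0.197504)·(5.159293 - 6.700000)/(0.197504 - (3.044850)) = 5.052423; f(t_3) = 0.049680
t_4 = 5.052423 - (0.049680)·(5.052423 - 5.159293)/(0.049680 - (0.197504)) = 5.016507; f(t_4) = 0.002395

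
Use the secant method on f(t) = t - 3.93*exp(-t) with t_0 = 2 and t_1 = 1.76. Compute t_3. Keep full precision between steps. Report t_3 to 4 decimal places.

f(t_0) = 1.468132, f(t_1) = 1.083864
t_2 = 1.760000 - (1.083864)·(1.760000 - 2.000000)/(1.083864 - (1.468132)) = 1.083059; f(t_2) = -0.247476
t_3 = 1.083059 - (-0.247476)·(1.083059 - 1.760000)/(-0.247476 - (1.083864)) = 1.208892; f(t_3) = 0.035677

1.2089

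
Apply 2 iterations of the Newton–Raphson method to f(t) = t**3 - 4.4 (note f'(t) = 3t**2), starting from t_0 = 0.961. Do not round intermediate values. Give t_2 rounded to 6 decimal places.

Newton update: t ← t − f(t)/f'(t).
t_0 = 0.961000: f = -3.512496, f' = 2.770563 → t_1 = 0.961000 - (-3.512496)/(2.770563) = 2.228792
t_1 = 2.228792: f = 6.671548, f' = 14.902535 → t_2 = 2.228792 - (6.671548)/(14.902535) = 1.781113

1.781113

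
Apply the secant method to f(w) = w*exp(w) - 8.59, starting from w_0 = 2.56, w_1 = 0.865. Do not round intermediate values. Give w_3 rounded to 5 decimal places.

f(w_0) = 24.525692, f(w_1) = -6.535620
w_2 = 0.865000 - (-6.535620)·(0.865000 - 2.560000)/(-6.535620 - (24.525692)) = 1.221645; f(w_2) = -4.445243
w_3 = 1.221645 - (-4.445243)·(1.221645 - 0.865000)/(-4.445243 - (-6.535620)) = 1.980062; f(w_3) = 5.751965

1.98006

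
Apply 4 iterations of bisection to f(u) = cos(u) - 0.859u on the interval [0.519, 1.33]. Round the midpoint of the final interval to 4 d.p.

0.7978

f(0.519000) = 0.422495, f(1.330000) = -0.903994 (opposite signs)
step 1: m = 0.924500, f(m) = -0.191912 < 0 → root in [0.519000, 0.924500]
step 2: m = 0.721750, f(m) = 0.130667 > 0 → root in [0.721750, 0.924500]
step 3: m = 0.823125, f(m) = -0.027131 < 0 → root in [0.721750, 0.823125]
step 4: m = 0.772438, f(m) = 0.052688 > 0 → root in [0.772438, 0.823125]
Midpoint of [0.772438, 0.823125] = 0.797781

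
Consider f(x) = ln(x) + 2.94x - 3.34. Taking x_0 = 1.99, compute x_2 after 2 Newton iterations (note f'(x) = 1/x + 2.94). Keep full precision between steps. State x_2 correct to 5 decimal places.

x_0 = 1.990000: f = 3.198735, f' = 3.442513 → x_1 = 1.990000 - (3.198735)/(3.442513) = 1.060814
x_1 = 1.060814: f = -0.162170, f' = 3.882672 → x_2 = 1.060814 - (-0.162170)/(3.882672) = 1.102582

1.10258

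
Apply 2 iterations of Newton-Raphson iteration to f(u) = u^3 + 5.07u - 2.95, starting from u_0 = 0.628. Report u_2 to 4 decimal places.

0.5492

f'(u) = 3u^2 + 5.07
u_0 = 0.628000: f = 0.481633, f' = 6.253152 → u_1 = 0.628000 - (0.481633)/(6.253152) = 0.550978
u_1 = 0.550978: f = 0.010720, f' = 5.980729 → u_2 = 0.550978 - (0.010720)/(5.980729) = 0.549185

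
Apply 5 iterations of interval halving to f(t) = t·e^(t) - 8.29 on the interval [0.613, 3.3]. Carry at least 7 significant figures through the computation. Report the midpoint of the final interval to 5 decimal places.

1.66261

f(0.613000) = -7.158426, f(3.300000) = 81.181708 (opposite signs)
step 1: m = 1.956500, f(m) = 5.551304 > 0 → root in [0.613000, 1.956500]
step 2: m = 1.284750, f(m) = -3.647216 < 0 → root in [1.284750, 1.956500]
step 3: m = 1.620625, f(m) = -0.095716 < 0 → root in [1.620625, 1.956500]
step 4: m = 1.788562, f(m) = 2.407122 > 0 → root in [1.620625, 1.788562]
step 5: m = 1.704594, f(m) = 1.083819 > 0 → root in [1.620625, 1.704594]
Midpoint of [1.620625, 1.704594] = 1.662609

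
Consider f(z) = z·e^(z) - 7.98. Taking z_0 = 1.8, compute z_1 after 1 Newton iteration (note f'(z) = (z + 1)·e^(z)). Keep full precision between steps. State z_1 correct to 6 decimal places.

Newton update: z ← z − f(z)/f'(z).
z_0 = 1.800000: f = 2.909365, f' = 16.939013 → z_1 = 1.800000 - (2.909365)/(16.939013) = 1.628245

1.628245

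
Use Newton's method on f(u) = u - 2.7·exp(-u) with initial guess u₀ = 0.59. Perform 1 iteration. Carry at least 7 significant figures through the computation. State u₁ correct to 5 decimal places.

0.95316

f'(u) = 1 + 2.7·exp(-u)
u_0 = 0.590000: f = -0.906684, f' = 2.496684 → u_1 = 0.590000 - (-0.906684)/(2.496684) = 0.953155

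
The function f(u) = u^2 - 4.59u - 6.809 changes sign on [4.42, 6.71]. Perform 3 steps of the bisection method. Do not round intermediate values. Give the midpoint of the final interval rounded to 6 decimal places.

5.708125

f(4.420000) = -7.560400, f(6.710000) = 7.416200 (opposite signs)
step 1: m = 5.565000, f(m) = -1.383125 < 0 → root in [5.565000, 6.710000]
step 2: m = 6.137500, f(m) = 2.688781 > 0 → root in [5.565000, 6.137500]
step 3: m = 5.851250, f(m) = 0.570889 > 0 → root in [5.565000, 5.851250]
Midpoint of [5.565000, 5.851250] = 5.708125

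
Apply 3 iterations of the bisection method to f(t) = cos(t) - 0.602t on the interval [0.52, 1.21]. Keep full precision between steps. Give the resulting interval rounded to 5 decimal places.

f(0.520000) = 0.554779, f(1.210000) = -0.375401 (opposite signs)
step 1: m = 0.865000, f(m) = 0.127910 > 0 → root in [0.865000, 1.210000]
step 2: m = 1.037500, f(m) = -0.116200 < 0 → root in [0.865000, 1.037500]
step 3: m = 0.951250, f(m) = 0.008013 > 0 → root in [0.951250, 1.037500]

[0.95125, 1.03750]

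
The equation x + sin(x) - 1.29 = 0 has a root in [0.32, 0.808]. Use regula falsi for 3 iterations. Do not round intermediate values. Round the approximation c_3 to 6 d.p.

f(0.320000) = -0.655433, f(0.808000) = 0.240907
step 1: c = 0.676842, f(c) = 0.013176 > 0 → new bracket [0.320000, 0.676842]
step 2: c = 0.669810, f(c) = 0.000646 > 0 → new bracket [0.320000, 0.669810]
step 3: c = 0.669465, f(c) = 0.000032 > 0 → new bracket [0.320000, 0.669465]

0.669465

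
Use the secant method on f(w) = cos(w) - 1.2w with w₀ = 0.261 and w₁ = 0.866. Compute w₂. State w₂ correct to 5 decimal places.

0.63928

Secant update: w_(k+1) = w_k − f(w_k)·(w_k − w_(k-1))/(f(w_k) − f(w_(k-1))).
f(w_0) = 0.652932, f(w_1) = -0.391321
w_2 = 0.866000 - (-0.391321)·(0.866000 - 0.261000)/(-0.391321 - (0.652932)) = 0.639284; f(w_2) = 0.035383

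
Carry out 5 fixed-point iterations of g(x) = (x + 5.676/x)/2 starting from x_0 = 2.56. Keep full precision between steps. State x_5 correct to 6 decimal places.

x_1 = g(2.560000) = 2.388594
x_2 = g(2.388594) = 2.382444
x_3 = g(2.382444) = 2.382436
x_4 = g(2.382436) = 2.382436
x_5 = g(2.382436) = 2.382436

2.382436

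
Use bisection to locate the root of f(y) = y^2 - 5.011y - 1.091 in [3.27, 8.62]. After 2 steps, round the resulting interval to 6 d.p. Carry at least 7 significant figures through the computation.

[4.607500, 5.945000]

f(3.270000) = -6.784070, f(8.620000) = 30.018580 (opposite signs)
step 1: m = 5.945000, f(m) = 4.461630 > 0 → root in [3.270000, 5.945000]
step 2: m = 4.607500, f(m) = -2.950126 < 0 → root in [4.607500, 5.945000]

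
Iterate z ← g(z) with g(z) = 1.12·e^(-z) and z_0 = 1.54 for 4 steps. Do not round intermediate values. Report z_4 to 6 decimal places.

0.704127

z_1 = g(1.540000) = 0.240107
z_2 = g(0.240107) = 0.880929
z_3 = g(0.880929) = 0.464125
z_4 = g(0.464125) = 0.704127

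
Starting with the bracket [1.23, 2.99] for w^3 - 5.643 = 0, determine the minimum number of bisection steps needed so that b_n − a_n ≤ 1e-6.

Initial width b − a = 2.99 − 1.23 = 1.760000.
After n steps the width is (b−a)/2^n; need (b−a)/2^n ≤ 1e-6.
So n ≥ log₂(1.760000/1e-6) = log₂(1760000.0000) ≈ 20.7471.
Hence n = 21.

21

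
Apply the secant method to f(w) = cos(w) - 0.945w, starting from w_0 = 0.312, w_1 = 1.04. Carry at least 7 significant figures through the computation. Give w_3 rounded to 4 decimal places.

0.7625

f(w_0) = 0.656882, f(w_1) = -0.476580
w_2 = 1.040000 - (-0.476580)·(1.040000 - 0.312000)/(-0.476580 - (0.656882)) = 0.733902; f(w_2) = 0.049029
w_3 = 0.733902 - (0.049029)·(0.733902 - 1.040000)/(0.049029 - (-0.476580)) = 0.762455; f(w_3) = 0.002622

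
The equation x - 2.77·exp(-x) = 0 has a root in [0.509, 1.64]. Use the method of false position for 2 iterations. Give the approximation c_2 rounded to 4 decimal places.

f(0.509000) = -1.156037, f(1.640000) = 1.102675
step 1: c = 1.087860, f(c) = 0.154545 > 0 → new bracket [0.509000, 1.087860]
step 2: c = 1.019600, f(c) = 0.020353 > 0 → new bracket [0.509000, 1.019600]

1.0196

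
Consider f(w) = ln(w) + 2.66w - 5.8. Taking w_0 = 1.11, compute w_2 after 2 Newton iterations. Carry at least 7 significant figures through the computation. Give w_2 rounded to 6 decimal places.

1.932612

f'(w) = 1/w + 2.66
w_0 = 1.110000: f = -2.743040, f' = 3.560901 → w_1 = 1.110000 - (-2.743040)/(3.560901) = 1.880322
w_1 = 1.880322: f = -0.166901, f' = 3.191824 → w_2 = 1.880322 - (-0.166901)/(3.191824) = 1.932612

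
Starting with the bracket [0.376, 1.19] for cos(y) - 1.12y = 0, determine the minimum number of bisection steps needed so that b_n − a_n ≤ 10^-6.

Initial width b − a = 1.19 − 0.376 = 0.814000.
After n steps the width is (b−a)/2^n; need (b−a)/2^n ≤ 10^-6.
So n ≥ log₂(0.814000/10^-6) = log₂(814000.0000) ≈ 19.6347.
Hence n = 20.

20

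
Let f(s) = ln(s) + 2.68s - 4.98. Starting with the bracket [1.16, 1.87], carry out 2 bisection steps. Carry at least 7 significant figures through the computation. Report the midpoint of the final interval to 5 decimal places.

f(1.160000) = -1.722780, f(1.870000) = 0.657538 (opposite signs)
step 1: m = 1.515000, f(m) = -0.504385 < 0 → root in [1.515000, 1.870000]
step 2: m = 1.692500, f(m) = 0.082107 > 0 → root in [1.515000, 1.692500]
Midpoint of [1.515000, 1.692500] = 1.603750

1.60375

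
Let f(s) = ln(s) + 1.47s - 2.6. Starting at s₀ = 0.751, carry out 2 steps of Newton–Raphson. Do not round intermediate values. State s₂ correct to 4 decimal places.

1.4938

Newton update: s ← s − f(s)/f'(s).
f'(s) = 1/s + 1.47
s_0 = 0.751000: f = -1.782380, f' = 2.801558 → s_1 = 0.751000 - (-1.782380)/(2.801558) = 1.387210
s_1 = 1.387210: f = -0.233506, f' = 2.190871 → s_2 = 1.387210 - (-0.233506)/(2.190871) = 1.493792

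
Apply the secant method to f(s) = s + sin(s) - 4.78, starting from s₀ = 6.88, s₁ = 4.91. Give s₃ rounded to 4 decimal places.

5.5096

f(s_0) = 2.662011, f(s_1) = -0.850538
s_2 = 4.910000 - (-0.850538)·(4.910000 - 6.880000)/(-0.850538 - (2.662011)) = 5.387021; f(s_2) = -0.173915
s_3 = 5.387021 - (-0.173915)·(5.387021 - 4.910000)/(-0.173915 - (-0.850538)) = 5.509632; f(s_3) = 0.030950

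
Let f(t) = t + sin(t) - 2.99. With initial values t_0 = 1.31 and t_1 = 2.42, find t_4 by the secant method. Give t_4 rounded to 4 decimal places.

f(t_0) = -0.713815, f(t_1) = 0.090581
t_2 = 2.420000 - (0.090581)·(2.420000 - 1.310000)/(0.090581 - (-0.713815)) = 2.295005; f(t_2) = 0.054029
t_3 = 2.295005 - (0.054029)·(2.295005 - 2.420000)/(0.054029 - (0.090581)) = 2.110246; f(t_3) = -0.021762
t_4 = 2.110246 - (-0.021762)·(2.110246 - 2.295005)/(-0.021762 - (0.054029)) = 2.163297; f(t_4) = 0.002844

2.1633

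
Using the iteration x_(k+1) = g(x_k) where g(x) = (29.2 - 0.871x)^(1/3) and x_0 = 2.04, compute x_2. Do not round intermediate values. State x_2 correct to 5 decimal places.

2.98412

x_1 = g(2.040000) = 3.015591
x_2 = g(3.015591) = 2.984117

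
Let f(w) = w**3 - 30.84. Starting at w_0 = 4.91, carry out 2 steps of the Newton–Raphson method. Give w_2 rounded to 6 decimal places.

Newton update: w ← w − f(w)/f'(w).
f'(w) = 3w**2
w_0 = 4.910000: f = 87.530771, f' = 72.324300 → w_1 = 4.910000 - (87.530771)/(72.324300) = 3.699746
w_1 = 3.699746: f = 19.802570, f' = 41.064362 → w_2 = 3.699746 - (19.802570)/(41.064362) = 3.217514

3.217514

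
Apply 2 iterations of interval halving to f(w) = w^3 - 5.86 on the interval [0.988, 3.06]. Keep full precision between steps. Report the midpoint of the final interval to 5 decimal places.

1.76500

f(0.988000) = -4.895570, f(3.060000) = 22.792616 (opposite signs)
step 1: m = 2.024000, f(m) = 2.431470 > 0 → root in [0.988000, 2.024000]
step 2: m = 1.506000, f(m) = -2.444338 < 0 → root in [1.506000, 2.024000]
Midpoint of [1.506000, 2.024000] = 1.765000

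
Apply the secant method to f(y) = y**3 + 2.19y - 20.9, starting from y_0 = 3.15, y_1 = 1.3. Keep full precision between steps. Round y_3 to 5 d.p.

2.67878

f(y_0) = 17.254375, f(y_1) = -15.856000
y_2 = 1.300000 - (-15.856000)·(1.300000 - 3.150000)/(-15.856000 - (17.254375)) = 2.185934; f(y_2) = -5.667743
y_3 = 2.185934 - (-5.667743)·(2.185934 - 1.300000)/(-5.667743 - (-15.856000)) = 2.678780; f(y_3) = 4.189088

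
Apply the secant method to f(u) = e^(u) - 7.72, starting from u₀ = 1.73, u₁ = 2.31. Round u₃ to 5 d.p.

f(u_0) = -2.079346, f(u_1) = 2.354425
u_2 = 2.310000 - (2.354425)·(2.310000 - 1.730000)/(2.354425 - (-2.079346)) = 2.002008; f(u_2) = -0.316092
u_3 = 2.002008 - (-0.316092)·(2.002008 - 2.310000)/(-0.316092 - (2.354425)) = 2.038463; f(u_3) = -0.041202

2.03846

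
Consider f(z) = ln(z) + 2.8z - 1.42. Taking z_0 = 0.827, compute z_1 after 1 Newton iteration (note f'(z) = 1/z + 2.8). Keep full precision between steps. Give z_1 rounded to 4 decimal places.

0.6510

Newton update: z ← z − f(z)/f'(z).
z_0 = 0.827000: f = 0.705649, f' = 4.009190 → z_1 = 0.827000 - (0.705649)/(4.009190) = 0.650992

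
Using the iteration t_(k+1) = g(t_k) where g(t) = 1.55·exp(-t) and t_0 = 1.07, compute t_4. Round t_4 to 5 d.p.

t_1 = g(1.070000) = 0.531663
t_2 = g(0.531663) = 0.910822
t_3 = g(0.910822) = 0.623400
t_4 = g(0.623400) = 0.830984

0.83098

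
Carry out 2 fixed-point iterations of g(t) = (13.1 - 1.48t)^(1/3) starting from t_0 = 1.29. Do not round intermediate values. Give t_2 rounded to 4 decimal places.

t_1 = g(1.290000) = 2.236765
t_2 = g(2.236765) = 2.139217

2.1392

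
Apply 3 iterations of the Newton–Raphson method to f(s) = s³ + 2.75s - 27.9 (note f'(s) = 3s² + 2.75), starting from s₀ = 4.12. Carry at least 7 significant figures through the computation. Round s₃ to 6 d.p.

2.732440

s_0 = 4.120000: f = 53.364528, f' = 53.673200 → s_1 = 4.120000 - (53.364528)/(53.673200) = 3.125751
s_1 = 3.125751: f = 11.235399, f' = 32.060957 → s_2 = 3.125751 - (11.235399)/(32.060957) = 2.775312
s_2 = 2.775312: f = 1.108558, f' = 25.857075 → s_3 = 2.775312 - (1.108558)/(25.857075) = 2.732440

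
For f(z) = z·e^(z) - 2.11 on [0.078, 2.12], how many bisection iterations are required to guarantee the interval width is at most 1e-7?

Initial width b − a = 2.12 − 0.078 = 2.042000.
After n steps the width is (b−a)/2^n; need (b−a)/2^n ≤ 1e-7.
So n ≥ log₂(2.042000/1e-7) = log₂(20420000.0000) ≈ 24.2835.
Hence n = 25.

25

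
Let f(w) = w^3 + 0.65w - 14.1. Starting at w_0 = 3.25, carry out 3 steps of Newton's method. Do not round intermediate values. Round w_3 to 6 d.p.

f'(w) = 3w^2 + 0.65
w_0 = 3.250000: f = 22.340625, f' = 32.337500 → w_1 = 3.250000 - (22.340625)/(32.337500) = 2.559142
w_1 = 2.559142: f = 4.323792, f' = 20.297621 → w_2 = 2.559142 - (4.323792)/(20.297621) = 2.346122
w_2 = 2.346122: f = 0.338715, f' = 17.162868 → w_3 = 2.346122 - (0.338715)/(17.162868) = 2.326387

2.326387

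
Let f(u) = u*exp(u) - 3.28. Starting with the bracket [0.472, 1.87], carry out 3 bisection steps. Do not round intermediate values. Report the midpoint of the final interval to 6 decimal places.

f(0.472000) = -2.523291, f(1.870000) = 8.853114 (opposite signs)
step 1: m = 1.171000, f(m) = 0.496728 > 0 → root in [0.472000, 1.171000]
step 2: m = 0.821500, f(m) = -1.411984 < 0 → root in [0.821500, 1.171000]
step 3: m = 0.996250, f(m) = -0.582048 < 0 → root in [0.996250, 1.171000]
Midpoint of [0.996250, 1.171000] = 1.083625

1.083625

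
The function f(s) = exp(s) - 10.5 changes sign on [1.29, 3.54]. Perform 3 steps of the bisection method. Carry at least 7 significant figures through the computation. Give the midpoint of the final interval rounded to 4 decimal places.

f(1.290000) = -6.867213, f(3.540000) = 23.966919 (opposite signs)
step 1: m = 2.415000, f(m) = 0.689770 > 0 → root in [1.290000, 2.415000]
step 2: m = 1.852500, f(m) = -4.124261 < 0 → root in [1.852500, 2.415000]
step 3: m = 2.133750, f(m) = -2.053518 < 0 → root in [2.133750, 2.415000]
Midpoint of [2.133750, 2.415000] = 2.274375

2.2744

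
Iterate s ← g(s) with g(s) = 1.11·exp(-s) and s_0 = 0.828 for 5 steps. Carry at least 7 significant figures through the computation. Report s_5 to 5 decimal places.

s_1 = g(0.828000) = 0.484984
s_2 = g(0.484984) = 0.683435
s_3 = g(0.683435) = 0.560417
s_4 = g(0.560417) = 0.633778
s_5 = g(0.633778) = 0.588948

0.58895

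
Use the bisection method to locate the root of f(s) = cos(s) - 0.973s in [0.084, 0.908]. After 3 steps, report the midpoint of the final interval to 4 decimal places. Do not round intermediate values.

f(0.084000) = 0.914742, f(0.908000) = -0.268160 (opposite signs)
step 1: m = 0.496000, f(m) = 0.396885 > 0 → root in [0.496000, 0.908000]
step 2: m = 0.702000, f(m) = 0.080506 > 0 → root in [0.702000, 0.908000]
step 3: m = 0.805000, f(m) = -0.090154 < 0 → root in [0.702000, 0.805000]
Midpoint of [0.702000, 0.805000] = 0.753500

0.7535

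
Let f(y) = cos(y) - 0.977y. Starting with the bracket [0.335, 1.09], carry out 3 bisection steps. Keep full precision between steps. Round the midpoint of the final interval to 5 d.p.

0.75969

f(0.335000) = 0.617115, f(1.090000) = -0.602445 (opposite signs)
step 1: m = 0.712500, f(m) = 0.060617 > 0 → root in [0.712500, 1.090000]
step 2: m = 0.901250, f(m) = -0.259891 < 0 → root in [0.712500, 0.901250]
step 3: m = 0.806875, f(m) = -0.096558 < 0 → root in [0.712500, 0.806875]
Midpoint of [0.712500, 0.806875] = 0.759688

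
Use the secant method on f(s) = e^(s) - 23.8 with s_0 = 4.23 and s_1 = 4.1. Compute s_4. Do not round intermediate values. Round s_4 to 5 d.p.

f(s_0) = 44.917232, f(s_1) = 36.540288
s_2 = 4.100000 - (36.540288)·(4.100000 - 4.230000)/(36.540288 - (44.917232)) = 3.532939; f(s_2) = 10.424410
s_3 = 3.532939 - (10.424410)·(3.532939 - 4.100000)/(10.424410 - (36.540288)) = 3.306591; f(s_3) = 3.491934
s_4 = 3.306591 - (3.491934)·(3.306591 - 3.532939)/(3.491934 - (10.424410)) = 3.192578; f(s_4) = 0.551130

3.19258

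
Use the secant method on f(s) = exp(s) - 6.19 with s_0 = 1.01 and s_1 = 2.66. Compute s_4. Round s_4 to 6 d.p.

f(s_0) = -3.444399, f(s_1) = 8.106289
s_2 = 2.660000 - (8.106289)·(2.660000 - 1.010000)/(8.106289 - (-3.444399)) = 1.502028; f(s_2) = -1.699214
s_3 = 1.502028 - (-1.699214)·(1.502028 - 2.660000)/(-1.699214 - (8.106289)) = 1.702695; f(s_3) = -0.701281
s_4 = 1.702695 - (-0.701281)·(1.702695 - 1.502028)/(-0.701281 - (-1.699214)) = 1.843710; f(s_4) = 0.129945

1.843710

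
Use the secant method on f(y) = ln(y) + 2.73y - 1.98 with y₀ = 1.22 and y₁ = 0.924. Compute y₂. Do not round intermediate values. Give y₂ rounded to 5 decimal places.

f(y_0) = 1.549451, f(y_1) = 0.463477
y_2 = 0.924000 - (0.463477)·(0.924000 - 1.220000)/(0.463477 - (1.549451)) = 0.797672; f(y_2) = -0.028414

0.79767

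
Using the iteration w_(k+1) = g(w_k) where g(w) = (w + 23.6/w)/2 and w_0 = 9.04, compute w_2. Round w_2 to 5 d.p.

w_1 = g(9.040000) = 5.825310
w_2 = g(5.825310) = 4.938298

4.93830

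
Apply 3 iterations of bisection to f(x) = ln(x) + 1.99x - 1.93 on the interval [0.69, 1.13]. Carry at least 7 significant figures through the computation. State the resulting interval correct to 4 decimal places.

f(0.690000) = -0.927964, f(1.130000) = 0.440918 (opposite signs)
step 1: m = 0.910000, f(m) = -0.213411 < 0 → root in [0.910000, 1.130000]
step 2: m = 1.020000, f(m) = 0.119603 > 0 → root in [0.910000, 1.020000]
step 3: m = 0.965000, f(m) = -0.045277 < 0 → root in [0.965000, 1.020000]

[0.9650, 1.0200]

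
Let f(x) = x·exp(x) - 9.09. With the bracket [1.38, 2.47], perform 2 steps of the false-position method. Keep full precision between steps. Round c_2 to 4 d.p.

1.6231

False-position update: c = (a·f(b) − b·f(a))/(f(b) − f(a)); replace the endpoint whose sign matches f(c).
f(1.380000) = -3.604636, f(2.470000) = 20.111444
step 1: c = 1.545670, f(c) = -1.839081 < 0 → new bracket [1.545670, 2.470000]
step 2: c = 1.623114, f(c) = -0.862684 < 0 → new bracket [1.623114, 2.470000]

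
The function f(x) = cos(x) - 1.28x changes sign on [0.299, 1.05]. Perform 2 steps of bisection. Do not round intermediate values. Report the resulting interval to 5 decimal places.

[0.48675, 0.67450]

f(0.299000) = 0.572912, f(1.050000) = -0.846429 (opposite signs)
step 1: m = 0.674500, f(m) = -0.082341 < 0 → root in [0.299000, 0.674500]
step 2: m = 0.486750, f(m) = 0.260818 > 0 → root in [0.486750, 0.674500]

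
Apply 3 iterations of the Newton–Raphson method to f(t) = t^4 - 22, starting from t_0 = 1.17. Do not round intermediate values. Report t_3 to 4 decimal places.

2.6294

f'(t) = 4t^3
t_0 = 1.170000: f = -20.126113, f' = 6.406452 → t_1 = 1.170000 - (-20.126113)/(6.406452) = 4.311538
t_1 = 4.311538: f = 323.564322, f' = 320.594940 → t_2 = 4.311538 - (323.564322)/(320.594940) = 3.302276
t_2 = 3.302276: f = 96.919604, f' = 144.045628 → t_3 = 3.302276 - (96.919604)/(144.045628) = 2.629436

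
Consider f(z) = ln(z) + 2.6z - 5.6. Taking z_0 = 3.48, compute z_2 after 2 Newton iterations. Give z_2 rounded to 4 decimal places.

1.9057

Newton update: z ← z − f(z)/f'(z).
f'(z) = 1/z + 2.6
z_0 = 3.480000: f = 4.695032, f' = 2.887356 → z_1 = 3.480000 - (4.695032)/(2.887356) = 1.853934
z_1 = 1.853934: f = -0.162462, f' = 3.139394 → z_2 = 1.853934 - (-0.162462)/(3.139394) = 1.905683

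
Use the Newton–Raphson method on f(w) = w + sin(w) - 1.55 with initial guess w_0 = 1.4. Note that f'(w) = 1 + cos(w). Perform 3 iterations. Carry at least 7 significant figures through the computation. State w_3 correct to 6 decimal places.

w_0 = 1.400000: f = 0.835450, f' = 1.169967 → w_1 = 1.400000 - (0.835450)/(1.169967) = 0.685920
w_1 = 0.685920: f = -0.230694, f' = 1.773836 → w_2 = 0.685920 - (-0.230694)/(1.773836) = 0.815974
w_2 = 0.815974: f = -0.005632, f' = 1.685159 → w_3 = 0.815974 - (-0.005632)/(1.685159) = 0.819317

0.819317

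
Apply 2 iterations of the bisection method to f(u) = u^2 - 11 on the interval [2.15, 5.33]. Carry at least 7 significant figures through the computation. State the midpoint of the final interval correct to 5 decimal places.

3.34250

f(2.150000) = -6.377500, f(5.330000) = 17.408900 (opposite signs)
step 1: m = 3.740000, f(m) = 2.987600 > 0 → root in [2.150000, 3.740000]
step 2: m = 2.945000, f(m) = -2.326975 < 0 → root in [2.945000, 3.740000]
Midpoint of [2.945000, 3.740000] = 3.342500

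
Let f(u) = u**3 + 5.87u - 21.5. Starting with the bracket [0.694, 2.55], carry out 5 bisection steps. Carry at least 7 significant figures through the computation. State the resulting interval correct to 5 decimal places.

f(0.694000) = -17.091965, f(2.550000) = 10.049875 (opposite signs)
step 1: m = 1.622000, f(m) = -7.711566 < 0 → root in [1.622000, 2.550000]
step 2: m = 2.086000, f(m) = -0.178168 < 0 → root in [2.086000, 2.550000]
step 3: m = 2.318000, f(m) = 4.561561 > 0 → root in [2.086000, 2.318000]
step 4: m = 2.202000, f(m) = 2.102806 > 0 → root in [2.086000, 2.202000]
step 5: m = 2.144000, f(m) = 0.940682 > 0 → root in [2.086000, 2.144000]

[2.08600, 2.14400]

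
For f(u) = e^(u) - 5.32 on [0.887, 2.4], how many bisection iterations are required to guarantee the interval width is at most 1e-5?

Initial width b − a = 2.4 − 0.887 = 1.513000.
After n steps the width is (b−a)/2^n; need (b−a)/2^n ≤ 1e-5.
So n ≥ log₂(1.513000/1e-5) = log₂(151300.0000) ≈ 17.2071.
Hence n = 18.

18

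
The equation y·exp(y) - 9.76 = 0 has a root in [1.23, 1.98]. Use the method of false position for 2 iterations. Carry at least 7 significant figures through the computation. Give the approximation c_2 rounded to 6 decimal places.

f(1.230000) = -5.551888, f(1.980000) = 4.580631
step 1: c = 1.640946, f(c) = -1.292642 < 0 → new bracket [1.640946, 1.980000]
step 2: c = 1.715568, f(c) = -0.221732 < 0 → new bracket [1.715568, 1.980000]

1.715568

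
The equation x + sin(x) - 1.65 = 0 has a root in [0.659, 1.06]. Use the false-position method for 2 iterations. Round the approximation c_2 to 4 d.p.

0.8800

False-position update: c = (a·f(b) − b·f(a))/(f(b) − f(a)); replace the endpoint whose sign matches f(c).
f(0.659000) = -0.378673, f(1.060000) = 0.282355
step 1: c = 0.888715, f(c) = 0.014977 > 0 → new bracket [0.659000, 0.888715]
step 2: c = 0.879975, f(c) = 0.000698 > 0 → new bracket [0.659000, 0.879975]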